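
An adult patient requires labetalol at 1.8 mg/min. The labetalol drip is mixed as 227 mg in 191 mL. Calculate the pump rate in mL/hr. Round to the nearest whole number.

1.8 mg/min × 60 min/hr = 108 mg/hr
Concentration = 227 mg ÷ 191 mL = 1.188482 mg/mL
Rate = 108 mg/hr ÷ 1.188482 mg/mL = 90.87225 mL/hr

91 mL/hr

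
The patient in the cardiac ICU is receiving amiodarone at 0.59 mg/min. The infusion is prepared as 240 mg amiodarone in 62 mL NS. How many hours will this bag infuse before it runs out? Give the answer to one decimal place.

0.59 mg/min × 60 min/hr = 35.4 mg/hr
Concentration = 240 mg ÷ 62 mL = 3.870968 mg/mL
Rate = 35.4 mg/hr ÷ 3.870968 mg/mL = 9.145 mL/hr
Duration = 62 mL ÷ 9.145 mL/hr = 6.779661 hr

6.8 hours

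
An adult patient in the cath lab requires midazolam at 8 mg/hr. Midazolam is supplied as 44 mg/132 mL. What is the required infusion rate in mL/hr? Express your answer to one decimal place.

24.0 mL/hr

Concentration = 44 mg ÷ 132 mL = 0.3333333 mg/mL
Rate = 8 mg/hr ÷ 0.3333333 mg/mL = 24 mL/hr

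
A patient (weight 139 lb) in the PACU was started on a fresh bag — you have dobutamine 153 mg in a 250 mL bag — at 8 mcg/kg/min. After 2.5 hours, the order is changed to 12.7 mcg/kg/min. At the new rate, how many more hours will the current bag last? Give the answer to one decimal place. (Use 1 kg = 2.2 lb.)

Initial rate:
Weight = 139 lb ÷ 2.2 lb/kg = 63.18182 kg
Dose = 8 mcg/kg/min × 63.18182 kg = 505.4545 mcg/min
505.4545 mcg/min × 60 min/hr = 30327.27 mcg/hr
Concentration = 153 mg ÷ 250 mL = 0.612 mg/mL = 612 mcg/mL
Rate = 30327.27 mcg/hr ÷ 612 mcg/mL = 49.55437 mL/hr
Volume infused so far = 49.55437 mL/hr × 2.5 hr = 123.8859 mL
Volume remaining = 250 − 123.8859 = 126.1141 mL
New rate:
Dose = 12.7 mcg/kg/min × 63.18182 kg = 802.4091 mcg/min
802.4091 mcg/min × 60 min/hr = 48144.55 mcg/hr
Rate = 48144.55 mcg/hr ÷ 612 mcg/mL = 78.66756 mL/hr
Time remaining = 126.1141 mL ÷ 78.66756 mL/hr = 1.603127 hr

1.6 hours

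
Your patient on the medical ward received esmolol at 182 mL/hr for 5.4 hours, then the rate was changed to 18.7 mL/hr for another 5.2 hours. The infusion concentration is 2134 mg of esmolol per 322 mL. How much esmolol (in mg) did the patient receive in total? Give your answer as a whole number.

Concentration = 2134 mg ÷ 322 mL = 6.627329 mg/mL
Stage 1: 182 mL/hr × 5.4 hr = 982.8 mL → 982.8 mL × 6.627329 mg/mL = 6513.339 mg
Stage 2: 18.7 mL/hr × 5.2 hr = 97.24 mL → 97.24 mL × 6.627329 mg/mL = 644.4415 mg
Total = 6513.339 + 644.4415 = 7157.781 mg

7158 mg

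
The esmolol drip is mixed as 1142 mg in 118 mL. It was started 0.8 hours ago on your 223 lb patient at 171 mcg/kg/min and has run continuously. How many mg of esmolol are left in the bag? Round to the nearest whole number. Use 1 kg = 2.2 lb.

Weight = 223 lb ÷ 2.2 lb/kg = 101.3636 kg
Dose = 171 mcg/kg/min × 101.3636 kg = 17333.18 mcg/min
17333.18 mcg/min × 60 min/hr = 1039991 mcg/hr
Concentration = 1142 mg ÷ 118 mL = 9.677966 mg/mL = 9677.966 mcg/mL
Rate = 1039991 mcg/hr ÷ 9677.966 mcg/mL = 107.4597 mL/hr
Volume infused = 107.4597 mL/hr × 0.8 hr = 85.96772 mL
Volume remaining = 118 − 85.96772 = 32.03228 mL
Drug remaining = 32.03228 mL × 9677.966 mcg/mL = 310007.3 mcg = 310.0073 mg

310 mg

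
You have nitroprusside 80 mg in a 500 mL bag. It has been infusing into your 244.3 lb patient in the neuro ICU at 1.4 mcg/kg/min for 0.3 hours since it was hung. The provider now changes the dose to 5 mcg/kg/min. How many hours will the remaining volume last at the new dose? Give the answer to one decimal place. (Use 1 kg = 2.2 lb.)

2.3 hours

Initial rate:
Weight = 244.3 lb ÷ 2.2 lb/kg = 111.0455 kg
Dose = 1.4 mcg/kg/min × 111.0455 kg = 155.4636 mcg/min
155.4636 mcg/min × 60 min/hr = 9327.818 mcg/hr
Concentration = 80 mg ÷ 500 mL = 0.16 mg/mL = 160 mcg/mL
Rate = 9327.818 mcg/hr ÷ 160 mcg/mL = 58.29886 mL/hr
Volume infused so far = 58.29886 mL/hr × 0.3 hr = 17.48966 mL
Volume remaining = 500 − 17.48966 = 482.5103 mL
New rate:
Dose = 5 mcg/kg/min × 111.0455 kg = 555.2273 mcg/min
555.2273 mcg/min × 60 min/hr = 33313.64 mcg/hr
Rate = 33313.64 mcg/hr ÷ 160 mcg/mL = 208.2102 mL/hr
Time remaining = 482.5103 mL ÷ 208.2102 mL/hr = 2.317419 hr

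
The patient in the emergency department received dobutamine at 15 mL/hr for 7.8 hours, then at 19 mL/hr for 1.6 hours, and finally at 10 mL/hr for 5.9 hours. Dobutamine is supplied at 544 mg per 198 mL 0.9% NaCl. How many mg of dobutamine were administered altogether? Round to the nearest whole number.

567 mg

Concentration = 544 mg ÷ 198 mL = 2.747475 mg/mL
Stage 1: 15 mL/hr × 7.8 hr = 117 mL → 117 mL × 2.747475 mg/mL = 321.4545 mg
Stage 2: 19 mL/hr × 1.6 hr = 30.4 mL → 30.4 mL × 2.747475 mg/mL = 83.52323 mg
Stage 3: 10 mL/hr × 5.9 hr = 59 mL → 59 mL × 2.747475 mg/mL = 162.101 mg
Total = 321.4545 + 83.52323 + 162.101 = 567.0788 mg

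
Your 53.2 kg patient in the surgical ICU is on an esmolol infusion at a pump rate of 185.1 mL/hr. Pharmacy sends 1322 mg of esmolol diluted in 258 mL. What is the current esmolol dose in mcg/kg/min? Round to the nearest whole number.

Concentration = 1322 mg ÷ 258 mL = 5.124031 mg/mL = 5124.031 mcg/mL
Drug rate = 185.1 mL/hr × 5124.031 mcg/mL = 948458.1 mcg/hr
948458.1 mcg/hr ÷ 60 min/hr = 15807.64 mcg/min
15807.64 mcg/min ÷ 53.2 kg = 297.136 mcg/kg/min

297 mcg/kg/min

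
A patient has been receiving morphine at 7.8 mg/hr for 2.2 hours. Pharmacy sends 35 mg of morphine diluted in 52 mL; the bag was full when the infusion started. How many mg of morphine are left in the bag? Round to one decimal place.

Concentration = 35 mg ÷ 52 mL = 0.6730769 mg/mL
Rate = 7.8 mg/hr ÷ 0.6730769 mg/mL = 11.58857 mL/hr
Volume infused = 11.58857 mL/hr × 2.2 hr = 25.49486 mL
Volume remaining = 52 − 25.49486 = 26.50514 mL
Drug remaining = 26.50514 mL × 0.6730769 mg/mL = 17.84 mg

17.8 mg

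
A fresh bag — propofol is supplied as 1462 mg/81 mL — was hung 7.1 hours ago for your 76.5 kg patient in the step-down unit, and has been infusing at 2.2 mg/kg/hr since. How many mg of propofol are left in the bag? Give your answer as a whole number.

Dose = 2.2 mg/kg/hr × 76.5 kg = 168.3 mg/hr
Concentration = 1462 mg ÷ 81 mL = 18.04938 mg/mL
Rate = 168.3 mg/hr ÷ 18.04938 mg/mL = 9.324419 mL/hr
Volume infused = 9.324419 mL/hr × 7.1 hr = 66.20337 mL
Volume remaining = 81 − 66.20337 = 14.79663 mL
Drug remaining = 14.79663 mL × 18.04938 mg/mL = 267.07 mg

267 mg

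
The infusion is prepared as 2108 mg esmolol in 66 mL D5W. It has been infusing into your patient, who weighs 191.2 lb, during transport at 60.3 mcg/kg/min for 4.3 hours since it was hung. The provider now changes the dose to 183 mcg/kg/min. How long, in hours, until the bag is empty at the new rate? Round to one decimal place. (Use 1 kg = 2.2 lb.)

0.8 hours

Initial rate:
Weight = 191.2 lb ÷ 2.2 lb/kg = 86.90909 kg
Dose = 60.3 mcg/kg/min × 86.90909 kg = 5240.618 mcg/min
5240.618 mcg/min × 60 min/hr = 314437.1 mcg/hr
Concentration = 2108 mg ÷ 66 mL = 31.93939 mg/mL = 31939.39 mcg/mL
Rate = 314437.1 mcg/hr ÷ 31939.39 mcg/mL = 9.844805 mL/hr
Volume infused so far = 9.844805 mL/hr × 4.3 hr = 42.33266 mL
Volume remaining = 66 − 42.33266 = 23.66734 mL
New rate:
Dose = 183 mcg/kg/min × 86.90909 kg = 15904.36 mcg/min
15904.36 mcg/min × 60 min/hr = 954261.8 mcg/hr
Rate = 954261.8 mcg/hr ÷ 31939.39 mcg/mL = 29.87727 mL/hr
Time remaining = 23.66734 mL ÷ 29.87727 mL/hr = 0.7921521 hr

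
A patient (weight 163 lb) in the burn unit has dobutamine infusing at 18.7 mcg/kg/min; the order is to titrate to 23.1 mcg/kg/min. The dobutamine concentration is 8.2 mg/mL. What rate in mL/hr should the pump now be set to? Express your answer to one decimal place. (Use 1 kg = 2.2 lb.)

Weight = 163 lb ÷ 2.2 lb/kg = 74.09091 kg
Dose = 23.1 mcg/kg/min × 74.09091 kg = 1711.5 mcg/min
1711.5 mcg/min × 60 min/hr = 102690 mcg/hr
Concentration = 8.2 mg/mL = 8200 mcg/mL
Rate = 102690 mcg/hr ÷ 8200 mcg/mL = 12.52317 mL/hr

12.5 mL/hr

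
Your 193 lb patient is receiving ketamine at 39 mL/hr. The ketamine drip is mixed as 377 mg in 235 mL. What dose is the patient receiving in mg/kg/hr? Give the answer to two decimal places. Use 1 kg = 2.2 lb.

Weight = 193 lb ÷ 2.2 lb/kg = 87.72727 kg
Concentration = 377 mg ÷ 235 mL = 1.604255 mg/mL
Drug rate = 39 mL/hr × 1.604255 mg/mL = 62.56596 mg/hr
62.56596 mg/hr ÷ 87.72727 kg = 0.7131871 mg/kg/hr

0.71 mg/kg/hr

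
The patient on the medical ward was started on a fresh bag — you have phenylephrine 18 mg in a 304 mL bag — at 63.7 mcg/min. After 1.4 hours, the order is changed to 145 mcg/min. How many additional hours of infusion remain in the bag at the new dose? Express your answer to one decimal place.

Initial rate:
63.7 mcg/min × 60 min/hr = 3822 mcg/hr
Concentration = 18 mg ÷ 304 mL = 0.05921053 mg/mL = 59.21053 mcg/mL
Rate = 3822 mcg/hr ÷ 59.21053 mcg/mL = 64.54933 mL/hr
Volume infused so far = 64.54933 mL/hr × 1.4 hr = 90.36907 mL
Volume remaining = 304 − 90.36907 = 213.6309 mL
New rate:
145 mcg/min × 60 min/hr = 8700 mcg/hr
Rate = 8700 mcg/hr ÷ 59.21053 mcg/mL = 146.9333 mL/hr
Time remaining = 213.6309 mL ÷ 146.9333 mL/hr = 1.453931 hr

1.5 hours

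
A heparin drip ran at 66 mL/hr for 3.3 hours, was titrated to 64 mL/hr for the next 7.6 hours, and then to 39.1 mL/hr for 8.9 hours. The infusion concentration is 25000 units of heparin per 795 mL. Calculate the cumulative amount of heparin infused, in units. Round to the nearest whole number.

Concentration = 25000 units ÷ 795 mL = 31.44654 units/mL
Stage 1: 66 mL/hr × 3.3 hr = 217.8 mL → 217.8 mL × 31.44654 units/mL = 6849.057 units
Stage 2: 64 mL/hr × 7.6 hr = 486.4 mL → 486.4 mL × 31.44654 units/mL = 15295.6 units
Stage 3: 39.1 mL/hr × 8.9 hr = 347.99 mL → 347.99 mL × 31.44654 units/mL = 10943.08 units
Total = 6849.057 + 15295.6 + 10943.08 = 33087.74 units

33088 units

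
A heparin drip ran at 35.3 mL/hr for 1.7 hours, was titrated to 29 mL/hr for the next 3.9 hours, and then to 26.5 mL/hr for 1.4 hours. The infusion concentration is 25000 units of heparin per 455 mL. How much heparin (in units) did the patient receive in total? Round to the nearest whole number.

11550 units

Concentration = 25000 units ÷ 455 mL = 54.94505 units/mL
Stage 1: 35.3 mL/hr × 1.7 hr = 60.01 mL → 60.01 mL × 54.94505 units/mL = 3297.253 units
Stage 2: 29 mL/hr × 3.9 hr = 113.1 mL → 113.1 mL × 54.94505 units/mL = 6214.286 units
Stage 3: 26.5 mL/hr × 1.4 hr = 37.1 mL → 37.1 mL × 54.94505 units/mL = 2038.462 units
Total = 3297.253 + 6214.286 + 2038.462 = 11550 units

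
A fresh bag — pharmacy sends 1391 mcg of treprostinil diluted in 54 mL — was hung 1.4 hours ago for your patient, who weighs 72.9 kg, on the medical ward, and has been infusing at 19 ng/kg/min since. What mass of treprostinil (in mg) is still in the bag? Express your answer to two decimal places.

1.27 mg

Dose = 19 ng/kg/min × 72.9 kg = 1385.1 ng/min
1385.1 ng/min × 60 min/hr = 83106 ng/hr
Concentration = 1391 mcg ÷ 54 mL = 25.75926 mcg/mL = 25759.26 ng/mL
Rate = 83106 ng/hr ÷ 25759.26 ng/mL = 3.226257 mL/hr
Volume infused = 3.226257 mL/hr × 1.4 hr = 4.51676 mL
Volume remaining = 54 − 4.51676 = 49.48324 mL
Drug remaining = 49.48324 mL × 25759.26 ng/mL = 1274652 ng = 1.274652 mg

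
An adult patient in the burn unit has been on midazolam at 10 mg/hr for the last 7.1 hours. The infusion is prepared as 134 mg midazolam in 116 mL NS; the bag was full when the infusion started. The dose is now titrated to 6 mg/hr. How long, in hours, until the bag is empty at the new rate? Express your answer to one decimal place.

Initial rate:
Concentration = 134 mg ÷ 116 mL = 1.155172 mg/mL
Rate = 10 mg/hr ÷ 1.155172 mg/mL = 8.656716 mL/hr
Volume infused so far = 8.656716 mL/hr × 7.1 hr = 61.46269 mL
Volume remaining = 116 − 61.46269 = 54.53731 mL
New rate:
Rate = 6 mg/hr ÷ 1.155172 mg/mL = 5.19403 mL/hr
Time remaining = 54.53731 mL ÷ 5.19403 mL/hr = 10.5 hr

10.5 hours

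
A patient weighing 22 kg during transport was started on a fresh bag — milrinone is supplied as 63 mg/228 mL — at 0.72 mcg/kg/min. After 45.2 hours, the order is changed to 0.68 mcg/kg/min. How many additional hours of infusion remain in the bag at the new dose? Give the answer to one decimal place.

Initial rate:
Dose = 0.72 mcg/kg/min × 22 kg = 15.84 mcg/min
15.84 mcg/min × 60 min/hr = 950.4 mcg/hr
Concentration = 63 mg ÷ 228 mL = 0.2763158 mg/mL = 276.3158 mcg/mL
Rate = 950.4 mcg/hr ÷ 276.3158 mcg/mL = 3.439543 mL/hr
Volume infused so far = 3.439543 mL/hr × 45.2 hr = 155.4673 mL
Volume remaining = 228 − 155.4673 = 72.53266 mL
New rate:
Dose = 0.68 mcg/kg/min × 22 kg = 14.96 mcg/min
14.96 mcg/min × 60 min/hr = 897.6 mcg/hr
Rate = 897.6 mcg/hr ÷ 276.3158 mcg/mL = 3.248457 mL/hr
Time remaining = 72.53266 mL ÷ 3.248457 mL/hr = 22.32834 hr

22.3 hours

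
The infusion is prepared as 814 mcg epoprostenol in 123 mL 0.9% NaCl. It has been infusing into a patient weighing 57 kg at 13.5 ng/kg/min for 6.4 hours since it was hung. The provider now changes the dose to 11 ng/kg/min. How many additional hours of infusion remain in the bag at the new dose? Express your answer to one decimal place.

Initial rate:
Dose = 13.5 ng/kg/min × 57 kg = 769.5 ng/min
769.5 ng/min × 60 min/hr = 46170 ng/hr
Concentration = 814 mcg ÷ 123 mL = 6.617886 mcg/mL = 6617.886 ng/mL
Rate = 46170 ng/hr ÷ 6617.886 ng/mL = 6.976548 mL/hr
Volume infused so far = 6.976548 mL/hr × 6.4 hr = 44.64991 mL
Volume remaining = 123 − 44.64991 = 78.35009 mL
New rate:
Dose = 11 ng/kg/min × 57 kg = 627 ng/min
627 ng/min × 60 min/hr = 37620 ng/hr
Rate = 37620 ng/hr ÷ 6617.886 ng/mL = 5.684595 mL/hr
Time remaining = 78.35009 mL ÷ 5.684595 mL/hr = 13.78288 hr

13.8 hours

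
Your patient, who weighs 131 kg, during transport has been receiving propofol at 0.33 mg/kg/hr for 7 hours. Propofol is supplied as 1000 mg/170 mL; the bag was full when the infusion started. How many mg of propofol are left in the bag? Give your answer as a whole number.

697 mg

Dose = 0.33 mg/kg/hr × 131 kg = 43.23 mg/hr
Concentration = 1000 mg ÷ 170 mL = 5.882353 mg/mL
Rate = 43.23 mg/hr ÷ 5.882353 mg/mL = 7.3491 mL/hr
Volume infused = 7.3491 mL/hr × 7 hr = 51.4437 mL
Volume remaining = 170 − 51.4437 = 118.5563 mL
Drug remaining = 118.5563 mL × 5.882353 mg/mL = 697.39 mg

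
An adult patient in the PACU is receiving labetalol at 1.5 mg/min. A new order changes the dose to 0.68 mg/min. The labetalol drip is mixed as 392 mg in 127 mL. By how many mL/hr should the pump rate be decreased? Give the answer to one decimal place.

At the current dose:
1.5 mg/min × 60 min/hr = 90 mg/hr
Concentration = 392 mg ÷ 127 mL = 3.086614 mg/mL
Rate = 90 mg/hr ÷ 3.086614 mg/mL = 29.15816 mL/hr
At the new dose:
0.68 mg/min × 60 min/hr = 40.8 mg/hr
Rate = 40.8 mg/hr ÷ 3.086614 mg/mL = 13.21837 mL/hr
Change = 13.21837 − 29.15816 = -15.9398 mL/hr → 15.9398 mL/hr decrease

15.9 mL/hr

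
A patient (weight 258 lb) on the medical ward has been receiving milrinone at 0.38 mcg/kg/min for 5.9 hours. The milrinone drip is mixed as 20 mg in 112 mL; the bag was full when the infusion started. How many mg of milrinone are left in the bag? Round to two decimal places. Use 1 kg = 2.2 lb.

Weight = 258 lb ÷ 2.2 lb/kg = 117.2727 kg
Dose = 0.38 mcg/kg/min × 117.2727 kg = 44.56364 mcg/min
44.56364 mcg/min × 60 min/hr = 2673.818 mcg/hr
Concentration = 20 mg ÷ 112 mL = 0.1785714 mg/mL = 178.5714 mcg/mL
Rate = 2673.818 mcg/hr ÷ 178.5714 mcg/mL = 14.97338 mL/hr
Volume infused = 14.97338 mL/hr × 5.9 hr = 88.34295 mL
Volume remaining = 112 − 88.34295 = 23.65705 mL
Drug remaining = 23.65705 mL × 178.5714 mcg/mL = 4224.473 mcg = 4.224473 mg

4.22 mg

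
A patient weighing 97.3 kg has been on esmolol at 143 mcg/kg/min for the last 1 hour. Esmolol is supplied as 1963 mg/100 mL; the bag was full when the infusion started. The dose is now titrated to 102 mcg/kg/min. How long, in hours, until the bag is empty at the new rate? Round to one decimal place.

Initial rate:
Dose = 143 mcg/kg/min × 97.3 kg = 13913.9 mcg/min
13913.9 mcg/min × 60 min/hr = 834834 mcg/hr
Concentration = 1963 mg ÷ 100 mL = 19.63 mg/mL = 19630 mcg/mL
Rate = 834834 mcg/hr ÷ 19630 mcg/mL = 42.52848 mL/hr
Volume infused so far = 42.52848 mL/hr × 1 hr = 42.52848 mL
Volume remaining = 100 − 42.52848 = 57.47152 mL
New rate:
Dose = 102 mcg/kg/min × 97.3 kg = 9924.6 mcg/min
9924.6 mcg/min × 60 min/hr = 595476 mcg/hr
Rate = 595476 mcg/hr ÷ 19630 mcg/mL = 30.335 mL/hr
Time remaining = 57.47152 mL ÷ 30.335 mL/hr = 1.894562 hr

1.9 hours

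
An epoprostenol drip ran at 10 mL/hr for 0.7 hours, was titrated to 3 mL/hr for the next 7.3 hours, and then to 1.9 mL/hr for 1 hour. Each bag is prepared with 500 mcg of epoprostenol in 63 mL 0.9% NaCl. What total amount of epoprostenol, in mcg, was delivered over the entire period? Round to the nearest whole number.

Concentration = 500 mcg ÷ 63 mL = 7.936508 mcg/mL
Stage 1: 10 mL/hr × 0.7 hr = 7 mL → 7 mL × 7.936508 mcg/mL = 55.55556 mcg
Stage 2: 3 mL/hr × 7.3 hr = 21.9 mL → 21.9 mL × 7.936508 mcg/mL = 173.8095 mcg
Stage 3: 1.9 mL/hr × 1 hr = 1.9 mL → 1.9 mL × 7.936508 mcg/mL = 15.07937 mcg
Total = 55.55556 + 173.8095 + 15.07937 = 244.4444 mcg

244 mcg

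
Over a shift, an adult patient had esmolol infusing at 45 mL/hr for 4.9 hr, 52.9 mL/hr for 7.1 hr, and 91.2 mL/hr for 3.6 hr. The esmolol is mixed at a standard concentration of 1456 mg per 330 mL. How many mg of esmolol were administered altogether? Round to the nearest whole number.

Concentration = 1456 mg ÷ 330 mL = 4.412121 mg/mL
Stage 1: 45 mL/hr × 4.9 hr = 220.5 mL → 220.5 mL × 4.412121 mg/mL = 972.8727 mg
Stage 2: 52.9 mL/hr × 7.1 hr = 375.59 mL → 375.59 mL × 4.412121 mg/mL = 1657.149 mg
Stage 3: 91.2 mL/hr × 3.6 hr = 328.32 mL → 328.32 mL × 4.412121 mg/mL = 1448.588 mg
Total = 972.8727 + 1657.149 + 1448.588 = 4078.609 mg

4079 mg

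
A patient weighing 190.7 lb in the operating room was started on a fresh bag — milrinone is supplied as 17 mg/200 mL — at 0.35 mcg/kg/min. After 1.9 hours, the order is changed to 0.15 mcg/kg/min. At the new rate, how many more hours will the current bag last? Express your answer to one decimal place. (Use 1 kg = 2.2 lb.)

Initial rate:
Weight = 190.7 lb ÷ 2.2 lb/kg = 86.68182 kg
Dose = 0.35 mcg/kg/min × 86.68182 kg = 30.33864 mcg/min
30.33864 mcg/min × 60 min/hr = 1820.318 mcg/hr
Concentration = 17 mg ÷ 200 mL = 0.085 mg/mL = 85 mcg/mL
Rate = 1820.318 mcg/hr ÷ 85 mcg/mL = 21.41551 mL/hr
Volume infused so far = 21.41551 mL/hr × 1.9 hr = 40.68947 mL
Volume remaining = 200 − 40.68947 = 159.3105 mL
New rate:
Dose = 0.15 mcg/kg/min × 86.68182 kg = 13.00227 mcg/min
13.00227 mcg/min × 60 min/hr = 780.1364 mcg/hr
Rate = 780.1364 mcg/hr ÷ 85 mcg/mL = 9.178075 mL/hr
Time remaining = 159.3105 mL ÷ 9.178075 mL/hr = 17.35773 hr

17.4 hours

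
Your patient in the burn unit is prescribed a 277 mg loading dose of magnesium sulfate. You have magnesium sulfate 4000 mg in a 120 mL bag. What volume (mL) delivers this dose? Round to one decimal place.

8.3 mL

Concentration = 4000 mg ÷ 120 mL = 33.33333 mg/mL
Volume = 277 mg ÷ 33.33333 mg/mL = 8.31 mL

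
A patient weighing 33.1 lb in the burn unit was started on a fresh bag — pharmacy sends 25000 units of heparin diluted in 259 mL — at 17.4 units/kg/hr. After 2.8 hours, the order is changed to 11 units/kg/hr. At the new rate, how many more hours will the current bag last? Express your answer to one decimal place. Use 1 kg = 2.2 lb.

Initial rate:
Weight = 33.1 lb ÷ 2.2 lb/kg = 15.04545 kg
Dose = 17.4 units/kg/hr × 15.04545 kg = 261.7909 units/hr
Concentration = 25000 units ÷ 259 mL = 96.5251 units/mL
Rate = 261.7909 units/hr ÷ 96.5251 units/mL = 2.712154 mL/hr
Volume infused so far = 2.712154 mL/hr × 2.8 hr = 7.594031 mL
Volume remaining = 259 − 7.594031 = 251.406 mL
New rate:
Dose = 11 units/kg/hr × 15.04545 kg = 165.5 units/hr
Rate = 165.5 units/hr ÷ 96.5251 units/mL = 1.71458 mL/hr
Time remaining = 251.406 mL ÷ 1.71458 mL/hr = 146.6283 hr

146.6 hours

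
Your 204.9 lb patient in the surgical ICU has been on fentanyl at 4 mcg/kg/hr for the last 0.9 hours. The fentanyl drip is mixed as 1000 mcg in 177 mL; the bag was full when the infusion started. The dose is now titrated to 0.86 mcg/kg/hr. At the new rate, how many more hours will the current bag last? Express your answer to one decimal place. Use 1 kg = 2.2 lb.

8.3 hours

Initial rate:
Weight = 204.9 lb ÷ 2.2 lb/kg = 93.13636 kg
Dose = 4 mcg/kg/hr × 93.13636 kg = 372.5455 mcg/hr
Concentration = 1000 mcg ÷ 177 mL = 5.649718 mcg/mL
Rate = 372.5455 mcg/hr ÷ 5.649718 mcg/mL = 65.94055 mL/hr
Volume infused so far = 65.94055 mL/hr × 0.9 hr = 59.34649 mL
Volume remaining = 177 − 59.34649 = 117.6535 mL
New rate:
Dose = 0.86 mcg/kg/hr × 93.13636 kg = 80.09727 mcg/hr
Rate = 80.09727 mcg/hr ÷ 5.649718 mcg/mL = 14.17722 mL/hr
Time remaining = 117.6535 mL ÷ 14.17722 mL/hr = 8.298773 hr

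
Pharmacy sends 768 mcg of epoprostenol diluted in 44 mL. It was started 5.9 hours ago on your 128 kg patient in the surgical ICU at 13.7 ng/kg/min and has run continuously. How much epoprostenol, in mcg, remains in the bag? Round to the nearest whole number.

147 mcg

Dose = 13.7 ng/kg/min × 128 kg = 1753.6 ng/min
1753.6 ng/min × 60 min/hr = 105216 ng/hr
Concentration = 768 mcg ÷ 44 mL = 17.45455 mcg/mL = 17454.55 ng/mL
Rate = 105216 ng/hr ÷ 17454.55 ng/mL = 6.028 mL/hr
Volume infused = 6.028 mL/hr × 5.9 hr = 35.5652 mL
Volume remaining = 44 − 35.5652 = 8.4348 mL
Drug remaining = 8.4348 mL × 17454.55 ng/mL = 147225.6 ng = 147.2256 mcg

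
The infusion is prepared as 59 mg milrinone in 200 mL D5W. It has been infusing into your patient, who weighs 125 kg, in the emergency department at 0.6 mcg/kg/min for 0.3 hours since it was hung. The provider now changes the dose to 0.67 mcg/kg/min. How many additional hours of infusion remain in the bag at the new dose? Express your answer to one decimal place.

11.5 hours

Initial rate:
Dose = 0.6 mcg/kg/min × 125 kg = 75 mcg/min
75 mcg/min × 60 min/hr = 4500 mcg/hr
Concentration = 59 mg ÷ 200 mL = 0.295 mg/mL = 295 mcg/mL
Rate = 4500 mcg/hr ÷ 295 mcg/mL = 15.25424 mL/hr
Volume infused so far = 15.25424 mL/hr × 0.3 hr = 4.576271 mL
Volume remaining = 200 − 4.576271 = 195.4237 mL
New rate:
Dose = 0.67 mcg/kg/min × 125 kg = 83.75 mcg/min
83.75 mcg/min × 60 min/hr = 5025 mcg/hr
Rate = 5025 mcg/hr ÷ 295 mcg/mL = 17.0339 mL/hr
Time remaining = 195.4237 mL ÷ 17.0339 mL/hr = 11.47264 hr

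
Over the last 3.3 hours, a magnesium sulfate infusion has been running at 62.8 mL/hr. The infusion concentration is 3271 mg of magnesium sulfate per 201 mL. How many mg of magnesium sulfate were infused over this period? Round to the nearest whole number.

Concentration = 3271 mg ÷ 201 mL = 16.27363 mg/mL
Drug rate = 62.8 mL/hr × 16.27363 mg/mL = 1021.984 mg/hr
Total = 1021.984 mg/hr × 3.3 hr = 3372.547 mg

3373 mg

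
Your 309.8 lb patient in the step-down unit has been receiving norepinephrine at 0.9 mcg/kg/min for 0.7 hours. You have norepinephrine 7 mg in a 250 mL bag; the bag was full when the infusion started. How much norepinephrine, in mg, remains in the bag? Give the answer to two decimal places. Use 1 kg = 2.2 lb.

1.68 mg

Weight = 309.8 lb ÷ 2.2 lb/kg = 140.8182 kg
Dose = 0.9 mcg/kg/min × 140.8182 kg = 126.7364 mcg/min
126.7364 mcg/min × 60 min/hr = 7604.182 mcg/hr
Concentration = 7 mg ÷ 250 mL = 0.028 mg/mL = 28 mcg/mL
Rate = 7604.182 mcg/hr ÷ 28 mcg/mL = 271.5779 mL/hr
Volume infused = 271.5779 mL/hr × 0.7 hr = 190.1045 mL
Volume remaining = 250 − 190.1045 = 59.89545 mL
Drug remaining = 59.89545 mL × 28 mcg/mL = 1677.073 mcg = 1.677073 mg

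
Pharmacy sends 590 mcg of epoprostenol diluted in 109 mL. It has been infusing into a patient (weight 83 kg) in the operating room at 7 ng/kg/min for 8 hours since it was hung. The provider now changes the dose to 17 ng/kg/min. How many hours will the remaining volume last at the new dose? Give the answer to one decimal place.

Initial rate:
Dose = 7 ng/kg/min × 83 kg = 581 ng/min
581 ng/min × 60 min/hr = 34860 ng/hr
Concentration = 590 mcg ÷ 109 mL = 5.412844 mcg/mL = 5412.844 ng/mL
Rate = 34860 ng/hr ÷ 5412.844 ng/mL = 6.440237 mL/hr
Volume infused so far = 6.440237 mL/hr × 8 hr = 51.5219 mL
Volume remaining = 109 − 51.5219 = 57.4781 mL
New rate:
Dose = 17 ng/kg/min × 83 kg = 1411 ng/min
1411 ng/min × 60 min/hr = 84660 ng/hr
Rate = 84660 ng/hr ÷ 5412.844 ng/mL = 15.64058 mL/hr
Time remaining = 57.4781 mL ÷ 15.64058 mL/hr = 3.674935 hr

3.7 hours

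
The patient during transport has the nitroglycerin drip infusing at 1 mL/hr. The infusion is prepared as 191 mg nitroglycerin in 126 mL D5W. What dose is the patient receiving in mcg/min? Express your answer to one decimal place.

25.3 mcg/min

Concentration = 191 mg ÷ 126 mL = 1.515873 mg/mL = 1515.873 mcg/mL
Drug rate = 1 mL/hr × 1515.873 mcg/mL = 1515.873 mcg/hr
1515.873 mcg/hr ÷ 60 min/hr = 25.26455 mcg/min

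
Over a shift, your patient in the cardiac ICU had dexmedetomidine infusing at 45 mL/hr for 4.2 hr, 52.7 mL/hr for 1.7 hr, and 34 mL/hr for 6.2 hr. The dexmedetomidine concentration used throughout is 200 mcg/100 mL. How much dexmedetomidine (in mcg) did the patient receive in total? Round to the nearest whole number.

Concentration = 200 mcg ÷ 100 mL = 2 mcg/mL
Stage 1: 45 mL/hr × 4.2 hr = 189 mL → 189 mL × 2 mcg/mL = 378 mcg
Stage 2: 52.7 mL/hr × 1.7 hr = 89.59 mL → 89.59 mL × 2 mcg/mL = 179.18 mcg
Stage 3: 34 mL/hr × 6.2 hr = 210.8 mL → 210.8 mL × 2 mcg/mL = 421.6 mcg
Total = 378 + 179.18 + 421.6 = 978.78 mcg

979 mcg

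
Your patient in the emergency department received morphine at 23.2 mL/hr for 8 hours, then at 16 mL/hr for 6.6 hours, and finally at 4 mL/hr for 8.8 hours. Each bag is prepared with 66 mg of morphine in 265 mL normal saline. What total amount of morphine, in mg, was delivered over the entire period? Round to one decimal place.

81.3 mg

Concentration = 66 mg ÷ 265 mL = 0.2490566 mg/mL
Stage 1: 23.2 mL/hr × 8 hr = 185.6 mL → 185.6 mL × 0.2490566 mg/mL = 46.22491 mg
Stage 2: 16 mL/hr × 6.6 hr = 105.6 mL → 105.6 mL × 0.2490566 mg/mL = 26.30038 mg
Stage 3: 4 mL/hr × 8.8 hr = 35.2 mL → 35.2 mL × 0.2490566 mg/mL = 8.766792 mg
Total = 46.22491 + 26.30038 + 8.766792 = 81.29208 mg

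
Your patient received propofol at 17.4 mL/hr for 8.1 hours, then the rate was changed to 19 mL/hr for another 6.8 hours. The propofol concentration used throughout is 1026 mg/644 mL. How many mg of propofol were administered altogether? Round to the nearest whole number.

Concentration = 1026 mg ÷ 644 mL = 1.593168 mg/mL
Stage 1: 17.4 mL/hr × 8.1 hr = 140.94 mL → 140.94 mL × 1.593168 mg/mL = 224.5411 mg
Stage 2: 19 mL/hr × 6.8 hr = 129.2 mL → 129.2 mL × 1.593168 mg/mL = 205.8373 mg
Total = 224.5411 + 205.8373 = 430.3783 mg

430 mg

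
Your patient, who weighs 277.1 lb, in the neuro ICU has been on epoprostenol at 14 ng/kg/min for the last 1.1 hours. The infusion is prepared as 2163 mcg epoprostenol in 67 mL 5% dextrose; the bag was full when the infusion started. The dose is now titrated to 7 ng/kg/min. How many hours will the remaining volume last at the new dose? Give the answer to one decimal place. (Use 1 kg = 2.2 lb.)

Initial rate:
Weight = 277.1 lb ÷ 2.2 lb/kg = 125.9545 kg
Dose = 14 ng/kg/min × 125.9545 kg = 1763.364 ng/min
1763.364 ng/min × 60 min/hr = 105801.8 ng/hr
Concentration = 2163 mcg ÷ 67 mL = 32.28358 mcg/mL = 32283.58 ng/mL
Rate = 105801.8 ng/hr ÷ 32283.58 ng/mL = 3.277264 mL/hr
Volume infused so far = 3.277264 mL/hr × 1.1 hr = 3.60499 mL
Volume remaining = 67 − 3.60499 = 63.39501 mL
New rate:
Dose = 7 ng/kg/min × 125.9545 kg = 881.6818 ng/min
881.6818 ng/min × 60 min/hr = 52900.91 ng/hr
Rate = 52900.91 ng/hr ÷ 32283.58 ng/mL = 1.638632 mL/hr
Time remaining = 63.39501 mL ÷ 1.638632 mL/hr = 38.68777 hr

38.7 hours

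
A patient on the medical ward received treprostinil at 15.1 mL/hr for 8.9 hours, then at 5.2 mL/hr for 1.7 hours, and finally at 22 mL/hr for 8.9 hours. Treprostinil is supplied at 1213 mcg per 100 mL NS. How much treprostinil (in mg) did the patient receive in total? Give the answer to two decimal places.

Concentration = 1213 mcg ÷ 100 mL = 12.13 mcg/mL
Stage 1: 15.1 mL/hr × 8.9 hr = 134.39 mL → 134.39 mL × 12.13 mcg/mL = 1630.151 mcg
Stage 2: 5.2 mL/hr × 1.7 hr = 8.84 mL → 8.84 mL × 12.13 mcg/mL = 107.2292 mcg
Stage 3: 22 mL/hr × 8.9 hr = 195.8 mL → 195.8 mL × 12.13 mcg/mL = 2375.054 mcg
Total = 1630.151 + 107.2292 + 2375.054 = 4112.434 mcg = 4.112434 mg

4.11 mg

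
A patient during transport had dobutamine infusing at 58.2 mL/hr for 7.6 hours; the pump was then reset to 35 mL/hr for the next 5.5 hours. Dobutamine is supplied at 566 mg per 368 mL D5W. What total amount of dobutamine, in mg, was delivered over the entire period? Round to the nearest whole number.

976 mg

Concentration = 566 mg ÷ 368 mL = 1.538043 mg/mL
Stage 1: 58.2 mL/hr × 7.6 hr = 442.32 mL → 442.32 mL × 1.538043 mg/mL = 680.3074 mg
Stage 2: 35 mL/hr × 5.5 hr = 192.5 mL → 192.5 mL × 1.538043 mg/mL = 296.0734 mg
Total = 680.3074 + 296.0734 = 976.3808 mg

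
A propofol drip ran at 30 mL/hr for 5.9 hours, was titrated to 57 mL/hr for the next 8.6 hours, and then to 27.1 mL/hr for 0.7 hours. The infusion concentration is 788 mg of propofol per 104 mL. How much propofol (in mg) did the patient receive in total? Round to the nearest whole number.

5199 mg

Concentration = 788 mg ÷ 104 mL = 7.576923 mg/mL
Stage 1: 30 mL/hr × 5.9 hr = 177 mL → 177 mL × 7.576923 mg/mL = 1341.115 mg
Stage 2: 57 mL/hr × 8.6 hr = 490.2 mL → 490.2 mL × 7.576923 mg/mL = 3714.208 mg
Stage 3: 27.1 mL/hr × 0.7 hr = 18.97 mL → 18.97 mL × 7.576923 mg/mL = 143.7342 mg
Total = 1341.115 + 3714.208 + 143.7342 = 5199.057 mg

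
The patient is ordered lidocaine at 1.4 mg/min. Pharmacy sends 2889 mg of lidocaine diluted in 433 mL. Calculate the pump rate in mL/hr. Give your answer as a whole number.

1.4 mg/min × 60 min/hr = 84 mg/hr
Concentration = 2889 mg ÷ 433 mL = 6.672055 mg/mL
Rate = 84 mg/hr ÷ 6.672055 mg/mL = 12.58982 mL/hr

13 mL/hr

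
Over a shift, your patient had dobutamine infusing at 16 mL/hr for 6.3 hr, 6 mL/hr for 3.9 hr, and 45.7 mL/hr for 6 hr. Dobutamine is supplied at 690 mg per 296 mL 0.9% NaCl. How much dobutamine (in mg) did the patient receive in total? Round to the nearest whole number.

Concentration = 690 mg ÷ 296 mL = 2.331081 mg/mL
Stage 1: 16 mL/hr × 6.3 hr = 100.8 mL → 100.8 mL × 2.331081 mg/mL = 234.973 mg
Stage 2: 6 mL/hr × 3.9 hr = 23.4 mL → 23.4 mL × 2.331081 mg/mL = 54.5473 mg
Stage 3: 45.7 mL/hr × 6 hr = 274.2 mL → 274.2 mL × 2.331081 mg/mL = 639.1824 mg
Total = 234.973 + 54.5473 + 639.1824 = 928.7027 mg

929 mg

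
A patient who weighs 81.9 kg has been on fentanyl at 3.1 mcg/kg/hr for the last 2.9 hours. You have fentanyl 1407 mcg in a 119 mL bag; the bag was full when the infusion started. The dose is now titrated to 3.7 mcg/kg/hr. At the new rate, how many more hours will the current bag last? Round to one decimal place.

Initial rate:
Dose = 3.1 mcg/kg/hr × 81.9 kg = 253.89 mcg/hr
Concentration = 1407 mcg ÷ 119 mL = 11.82353 mcg/mL
Rate = 253.89 mcg/hr ÷ 11.82353 mcg/mL = 21.47328 mL/hr
Volume infused so far = 21.47328 mL/hr × 2.9 hr = 62.27252 mL
Volume remaining = 119 − 62.27252 = 56.72748 mL
New rate:
Dose = 3.7 mcg/kg/hr × 81.9 kg = 303.03 mcg/hr
Rate = 303.03 mcg/hr ÷ 11.82353 mcg/mL = 25.6294 mL/hr
Time remaining = 56.72748 mL ÷ 25.6294 mL/hr = 2.213375 hr

2.2 hours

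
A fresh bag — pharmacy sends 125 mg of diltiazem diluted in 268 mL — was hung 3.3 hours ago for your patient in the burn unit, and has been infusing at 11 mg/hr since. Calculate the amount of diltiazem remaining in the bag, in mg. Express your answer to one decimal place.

88.7 mg

Concentration = 125 mg ÷ 268 mL = 0.4664179 mg/mL
Rate = 11 mg/hr ÷ 0.4664179 mg/mL = 23.584 mL/hr
Volume infused = 23.584 mL/hr × 3.3 hr = 77.8272 mL
Volume remaining = 268 − 77.8272 = 190.1728 mL
Drug remaining = 190.1728 mL × 0.4664179 mg/mL = 88.7 mg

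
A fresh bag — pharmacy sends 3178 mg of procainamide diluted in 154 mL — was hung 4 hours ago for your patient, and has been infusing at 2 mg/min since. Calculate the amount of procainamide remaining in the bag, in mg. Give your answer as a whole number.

2698 mg

2 mg/min × 60 min/hr = 120 mg/hr
Concentration = 3178 mg ÷ 154 mL = 20.63636 mg/mL
Rate = 120 mg/hr ÷ 20.63636 mg/mL = 5.814978 mL/hr
Volume infused = 5.814978 mL/hr × 4 hr = 23.25991 mL
Volume remaining = 154 − 23.25991 = 130.7401 mL
Drug remaining = 130.7401 mL × 20.63636 mg/mL = 2698 mg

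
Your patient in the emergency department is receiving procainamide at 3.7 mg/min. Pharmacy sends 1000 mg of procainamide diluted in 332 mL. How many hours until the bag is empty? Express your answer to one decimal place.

4.5 hours

3.7 mg/min × 60 min/hr = 222 mg/hr
Concentration = 1000 mg ÷ 332 mL = 3.012048 mg/mL
Rate = 222 mg/hr ÷ 3.012048 mg/mL = 73.704 mL/hr
Duration = 332 mL ÷ 73.704 mL/hr = 4.504505 hr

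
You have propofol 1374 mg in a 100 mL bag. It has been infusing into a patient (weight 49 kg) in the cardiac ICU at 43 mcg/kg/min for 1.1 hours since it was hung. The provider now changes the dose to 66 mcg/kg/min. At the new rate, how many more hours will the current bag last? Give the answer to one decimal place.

Initial rate:
Dose = 43 mcg/kg/min × 49 kg = 2107 mcg/min
2107 mcg/min × 60 min/hr = 126420 mcg/hr
Concentration = 1374 mg ÷ 100 mL = 13.74 mg/mL = 13740 mcg/mL
Rate = 126420 mcg/hr ÷ 13740 mcg/mL = 9.200873 mL/hr
Volume infused so far = 9.200873 mL/hr × 1.1 hr = 10.12096 mL
Volume remaining = 100 − 10.12096 = 89.87904 mL
New rate:
Dose = 66 mcg/kg/min × 49 kg = 3234 mcg/min
3234 mcg/min × 60 min/hr = 194040 mcg/hr
Rate = 194040 mcg/hr ÷ 13740 mcg/mL = 14.12227 mL/hr
Time remaining = 89.87904 mL ÷ 14.12227 mL/hr = 6.364348 hr

6.4 hours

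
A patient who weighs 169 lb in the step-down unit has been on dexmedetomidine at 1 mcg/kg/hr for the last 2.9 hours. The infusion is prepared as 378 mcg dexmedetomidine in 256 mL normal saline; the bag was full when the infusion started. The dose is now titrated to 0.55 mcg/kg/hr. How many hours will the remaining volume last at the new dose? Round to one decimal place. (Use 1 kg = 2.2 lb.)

Initial rate:
Weight = 169 lb ÷ 2.2 lb/kg = 76.81818 kg
Dose = 1 mcg/kg/hr × 76.81818 kg = 76.81818 mcg/hr
Concentration = 378 mcg ÷ 256 mL = 1.476562 mcg/mL
Rate = 76.81818 mcg/hr ÷ 1.476562 mcg/mL = 52.02501 mL/hr
Volume infused so far = 52.02501 mL/hr × 2.9 hr = 150.8725 mL
Volume remaining = 256 − 150.8725 = 105.1275 mL
New rate:
Dose = 0.55 mcg/kg/hr × 76.81818 kg = 42.25 mcg/hr
Rate = 42.25 mcg/hr ÷ 1.476562 mcg/mL = 28.61376 mL/hr
Time remaining = 105.1275 mL ÷ 28.61376 mL/hr = 3.674018 hr

3.7 hours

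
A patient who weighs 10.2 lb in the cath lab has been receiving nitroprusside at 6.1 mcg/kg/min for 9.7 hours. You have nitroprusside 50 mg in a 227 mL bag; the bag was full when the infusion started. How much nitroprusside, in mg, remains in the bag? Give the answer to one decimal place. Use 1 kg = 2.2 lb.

Weight = 10.2 lb ÷ 2.2 lb/kg = 4.636364 kg
Dose = 6.1 mcg/kg/min × 4.636364 kg = 28.28182 mcg/min
28.28182 mcg/min × 60 min/hr = 1696.909 mcg/hr
Concentration = 50 mg ÷ 227 mL = 0.2202643 mg/mL = 220.2643 mcg/mL
Rate = 1696.909 mcg/hr ÷ 220.2643 mcg/mL = 7.703967 mL/hr
Volume infused = 7.703967 mL/hr × 9.7 hr = 74.72848 mL
Volume remaining = 227 − 74.72848 = 152.2715 mL
Drug remaining = 152.2715 mL × 220.2643 mcg/mL = 33539.98 mcg = 33.53998 mg

33.5 mg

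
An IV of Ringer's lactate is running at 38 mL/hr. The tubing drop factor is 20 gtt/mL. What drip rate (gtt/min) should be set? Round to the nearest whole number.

13 gtt/min

38 mL/hr ÷ 60 min/hr = 0.6333333 mL/min
0.6333333 mL/min × 20 gtt/mL = 12.66667 gtt/min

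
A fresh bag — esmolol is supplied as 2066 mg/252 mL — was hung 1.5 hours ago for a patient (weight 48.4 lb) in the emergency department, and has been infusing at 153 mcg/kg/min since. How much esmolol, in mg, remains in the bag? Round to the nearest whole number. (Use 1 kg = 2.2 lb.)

Weight = 48.4 lb ÷ 2.2 lb/kg = 22 kg
Dose = 153 mcg/kg/min × 22 kg = 3366 mcg/min
3366 mcg/min × 60 min/hr = 201960 mcg/hr
Concentration = 2066 mg ÷ 252 mL = 8.198413 mg/mL = 8198.413 mcg/mL
Rate = 201960 mcg/hr ÷ 8198.413 mcg/mL = 24.63404 mL/hr
Volume infused = 24.63404 mL/hr × 1.5 hr = 36.95106 mL
Volume remaining = 252 − 36.95106 = 215.0489 mL
Drug remaining = 215.0489 mL × 8198.413 mcg/mL = 1763060 mcg = 1763.06 mg

1763 mg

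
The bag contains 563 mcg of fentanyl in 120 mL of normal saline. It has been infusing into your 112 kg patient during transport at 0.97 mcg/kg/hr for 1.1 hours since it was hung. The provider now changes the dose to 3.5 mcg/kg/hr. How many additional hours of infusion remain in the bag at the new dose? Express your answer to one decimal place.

1.1 hours

Initial rate:
Dose = 0.97 mcg/kg/hr × 112 kg = 108.64 mcg/hr
Concentration = 563 mcg ÷ 120 mL = 4.691667 mcg/mL
Rate = 108.64 mcg/hr ÷ 4.691667 mcg/mL = 23.15595 mL/hr
Volume infused so far = 23.15595 mL/hr × 1.1 hr = 25.47155 mL
Volume remaining = 120 − 25.47155 = 94.52845 mL
New rate:
Dose = 3.5 mcg/kg/hr × 112 kg = 392 mcg/hr
Rate = 392 mcg/hr ÷ 4.691667 mcg/mL = 83.5524 mL/hr
Time remaining = 94.52845 mL ÷ 83.5524 mL/hr = 1.131367 hr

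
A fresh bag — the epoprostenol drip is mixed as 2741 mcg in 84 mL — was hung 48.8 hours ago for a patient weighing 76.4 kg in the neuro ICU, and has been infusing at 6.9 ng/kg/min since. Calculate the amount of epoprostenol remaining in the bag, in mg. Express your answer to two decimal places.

1.20 mg

Dose = 6.9 ng/kg/min × 76.4 kg = 527.16 ng/min
527.16 ng/min × 60 min/hr = 31629.6 ng/hr
Concentration = 2741 mcg ÷ 84 mL = 32.63095 mcg/mL = 32630.95 ng/mL
Rate = 31629.6 ng/hr ÷ 32630.95 ng/mL = 0.9693128 mL/hr
Volume infused = 0.9693128 mL/hr × 48.8 hr = 47.30246 mL
Volume remaining = 84 − 47.30246 = 36.69754 mL
Drug remaining = 36.69754 mL × 32630.95 ng/mL = 1197476 ng = 1.197476 mg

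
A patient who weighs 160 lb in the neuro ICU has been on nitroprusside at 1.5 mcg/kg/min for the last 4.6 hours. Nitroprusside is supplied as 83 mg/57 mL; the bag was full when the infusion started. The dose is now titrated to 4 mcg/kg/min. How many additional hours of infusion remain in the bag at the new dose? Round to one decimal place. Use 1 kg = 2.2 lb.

Initial rate:
Weight = 160 lb ÷ 2.2 lb/kg = 72.72727 kg
Dose = 1.5 mcg/kg/min × 72.72727 kg = 109.0909 mcg/min
109.0909 mcg/min × 60 min/hr = 6545.455 mcg/hr
Concentration = 83 mg ÷ 57 mL = 1.45614 mg/mL = 1456.14 mcg/mL
Rate = 6545.455 mcg/hr ÷ 1456.14 mcg/mL = 4.495071 mL/hr
Volume infused so far = 4.495071 mL/hr × 4.6 hr = 20.67733 mL
Volume remaining = 57 − 20.67733 = 36.32267 mL
New rate:
Dose = 4 mcg/kg/min × 72.72727 kg = 290.9091 mcg/min
290.9091 mcg/min × 60 min/hr = 17454.55 mcg/hr
Rate = 17454.55 mcg/hr ÷ 1456.14 mcg/mL = 11.98686 mL/hr
Time remaining = 36.32267 mL ÷ 11.98686 mL/hr = 3.030208 hr

3.0 hours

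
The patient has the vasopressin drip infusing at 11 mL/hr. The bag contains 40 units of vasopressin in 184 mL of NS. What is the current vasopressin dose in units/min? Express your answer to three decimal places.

0.040 units/min

Concentration = 40 units ÷ 184 mL = 0.2173913 units/mL
Drug rate = 11 mL/hr × 0.2173913 units/mL = 2.391304 units/hr
2.391304 units/hr ÷ 60 min/hr = 0.03985507 units/min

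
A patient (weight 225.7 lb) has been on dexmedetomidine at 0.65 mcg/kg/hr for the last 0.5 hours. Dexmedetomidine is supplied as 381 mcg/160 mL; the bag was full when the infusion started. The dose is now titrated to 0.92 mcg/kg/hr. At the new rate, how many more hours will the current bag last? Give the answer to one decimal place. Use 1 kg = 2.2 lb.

Initial rate:
Weight = 225.7 lb ÷ 2.2 lb/kg = 102.5909 kg
Dose = 0.65 mcg/kg/hr × 102.5909 kg = 66.68409 mcg/hr
Concentration = 381 mcg ÷ 160 mL = 2.38125 mcg/mL
Rate = 66.68409 mcg/hr ÷ 2.38125 mcg/mL = 28.00382 mL/hr
Volume infused so far = 28.00382 mL/hr × 0.5 hr = 14.00191 mL
Volume remaining = 160 − 14.00191 = 145.9981 mL
New rate:
Dose = 0.92 mcg/kg/hr × 102.5909 kg = 94.38364 mcg/hr
Rate = 94.38364 mcg/hr ÷ 2.38125 mcg/mL = 39.63617 mL/hr
Time remaining = 145.9981 mL ÷ 39.63617 mL/hr = 3.683456 hr

3.7 hours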